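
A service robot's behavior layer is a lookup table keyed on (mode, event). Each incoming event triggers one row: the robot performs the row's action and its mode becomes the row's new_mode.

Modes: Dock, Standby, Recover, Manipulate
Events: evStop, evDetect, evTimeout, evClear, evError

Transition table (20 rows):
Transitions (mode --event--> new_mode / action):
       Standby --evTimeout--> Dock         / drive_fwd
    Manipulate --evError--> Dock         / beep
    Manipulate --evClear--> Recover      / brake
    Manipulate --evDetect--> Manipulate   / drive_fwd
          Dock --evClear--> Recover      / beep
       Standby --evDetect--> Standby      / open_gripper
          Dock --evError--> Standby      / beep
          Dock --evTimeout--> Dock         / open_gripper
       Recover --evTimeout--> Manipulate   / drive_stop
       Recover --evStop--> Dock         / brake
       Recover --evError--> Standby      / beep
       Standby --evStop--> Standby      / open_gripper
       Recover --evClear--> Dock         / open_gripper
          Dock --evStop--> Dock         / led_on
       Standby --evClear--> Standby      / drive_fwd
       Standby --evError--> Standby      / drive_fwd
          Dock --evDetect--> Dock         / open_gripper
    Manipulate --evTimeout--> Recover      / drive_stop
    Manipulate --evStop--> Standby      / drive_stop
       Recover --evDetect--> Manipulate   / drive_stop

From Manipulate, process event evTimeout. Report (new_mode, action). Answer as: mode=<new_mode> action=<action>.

mode=Recover action=drive_stop

current mode = Manipulate; filter table to that mode:
  (Manipulate, evError) → (Dock, beep)
  (Manipulate, evClear) → (Recover, brake)
  (Manipulate, evDetect) → (Manipulate, drive_fwd)
  (Manipulate, evTimeout) → (Recover, drive_stop)  ← event matches
  (Manipulate, evStop) → (Standby, drive_stop)
event = evTimeout selects (Recover, drive_stop)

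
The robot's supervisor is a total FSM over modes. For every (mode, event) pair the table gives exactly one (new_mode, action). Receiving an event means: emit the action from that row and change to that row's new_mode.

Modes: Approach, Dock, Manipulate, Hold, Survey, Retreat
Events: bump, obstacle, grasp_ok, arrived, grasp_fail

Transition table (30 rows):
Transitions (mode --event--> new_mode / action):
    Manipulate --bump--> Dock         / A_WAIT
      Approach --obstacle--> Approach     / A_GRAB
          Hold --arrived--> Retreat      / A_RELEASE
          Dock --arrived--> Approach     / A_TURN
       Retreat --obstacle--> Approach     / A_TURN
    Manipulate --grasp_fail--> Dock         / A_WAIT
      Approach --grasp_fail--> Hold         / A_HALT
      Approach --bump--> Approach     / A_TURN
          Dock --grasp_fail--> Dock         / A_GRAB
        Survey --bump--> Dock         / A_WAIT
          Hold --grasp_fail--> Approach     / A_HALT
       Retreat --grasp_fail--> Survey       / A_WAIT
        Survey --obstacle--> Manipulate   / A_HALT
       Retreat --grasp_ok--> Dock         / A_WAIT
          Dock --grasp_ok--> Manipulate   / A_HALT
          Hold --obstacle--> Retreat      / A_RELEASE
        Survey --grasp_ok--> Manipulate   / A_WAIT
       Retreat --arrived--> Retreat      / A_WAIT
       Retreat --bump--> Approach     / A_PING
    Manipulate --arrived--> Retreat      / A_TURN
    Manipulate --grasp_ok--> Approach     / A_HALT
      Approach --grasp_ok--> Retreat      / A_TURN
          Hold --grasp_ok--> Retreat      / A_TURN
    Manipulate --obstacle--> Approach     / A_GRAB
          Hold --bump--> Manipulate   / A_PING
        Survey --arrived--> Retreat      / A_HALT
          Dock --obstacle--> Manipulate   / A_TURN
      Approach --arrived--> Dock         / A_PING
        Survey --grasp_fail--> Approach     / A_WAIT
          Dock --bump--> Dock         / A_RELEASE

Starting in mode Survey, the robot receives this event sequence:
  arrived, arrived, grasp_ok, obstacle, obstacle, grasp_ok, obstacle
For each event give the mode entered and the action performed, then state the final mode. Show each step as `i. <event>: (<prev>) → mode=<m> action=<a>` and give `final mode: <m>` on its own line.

1. arrived: (Survey) → mode=Retreat action=A_HALT
2. arrived: (Retreat) → mode=Retreat action=A_WAIT
3. grasp_ok: (Retreat) → mode=Dock action=A_WAIT
4. obstacle: (Dock) → mode=Manipulate action=A_TURN
5. obstacle: (Manipulate) → mode=Approach action=A_GRAB
6. grasp_ok: (Approach) → mode=Retreat action=A_TURN
7. obstacle: (Retreat) → mode=Approach action=A_TURN

final mode: Approach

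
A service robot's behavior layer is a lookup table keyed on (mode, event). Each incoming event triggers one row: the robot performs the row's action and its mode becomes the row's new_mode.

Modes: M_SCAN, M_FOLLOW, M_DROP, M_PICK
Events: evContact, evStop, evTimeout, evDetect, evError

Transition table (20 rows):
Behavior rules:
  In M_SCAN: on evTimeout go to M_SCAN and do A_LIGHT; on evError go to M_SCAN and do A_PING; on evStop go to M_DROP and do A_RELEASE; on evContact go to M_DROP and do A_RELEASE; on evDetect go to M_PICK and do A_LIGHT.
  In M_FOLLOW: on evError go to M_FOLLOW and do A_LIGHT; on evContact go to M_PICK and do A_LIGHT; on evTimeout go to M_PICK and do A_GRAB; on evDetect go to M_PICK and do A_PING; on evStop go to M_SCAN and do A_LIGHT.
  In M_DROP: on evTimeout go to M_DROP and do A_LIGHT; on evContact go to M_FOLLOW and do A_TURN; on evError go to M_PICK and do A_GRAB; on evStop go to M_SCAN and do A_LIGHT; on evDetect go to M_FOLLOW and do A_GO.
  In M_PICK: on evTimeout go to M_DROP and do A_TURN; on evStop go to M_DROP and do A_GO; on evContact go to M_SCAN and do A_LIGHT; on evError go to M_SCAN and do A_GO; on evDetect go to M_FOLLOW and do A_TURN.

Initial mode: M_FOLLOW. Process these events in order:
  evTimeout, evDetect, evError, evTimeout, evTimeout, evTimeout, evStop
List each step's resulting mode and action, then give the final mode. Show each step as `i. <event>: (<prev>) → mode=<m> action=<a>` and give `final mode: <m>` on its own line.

final mode: M_SCAN

1. evTimeout: (M_FOLLOW) → mode=M_PICK action=A_GRAB
2. evDetect: (M_PICK) → mode=M_FOLLOW action=A_TURN
3. evError: (M_FOLLOW) → mode=M_FOLLOW action=A_LIGHT
4. evTimeout: (M_FOLLOW) → mode=M_PICK action=A_GRAB
5. evTimeout: (M_PICK) → mode=M_DROP action=A_TURN
6. evTimeout: (M_DROP) → mode=M_DROP action=A_LIGHT
7. evStop: (M_DROP) → mode=M_SCAN action=A_LIGHT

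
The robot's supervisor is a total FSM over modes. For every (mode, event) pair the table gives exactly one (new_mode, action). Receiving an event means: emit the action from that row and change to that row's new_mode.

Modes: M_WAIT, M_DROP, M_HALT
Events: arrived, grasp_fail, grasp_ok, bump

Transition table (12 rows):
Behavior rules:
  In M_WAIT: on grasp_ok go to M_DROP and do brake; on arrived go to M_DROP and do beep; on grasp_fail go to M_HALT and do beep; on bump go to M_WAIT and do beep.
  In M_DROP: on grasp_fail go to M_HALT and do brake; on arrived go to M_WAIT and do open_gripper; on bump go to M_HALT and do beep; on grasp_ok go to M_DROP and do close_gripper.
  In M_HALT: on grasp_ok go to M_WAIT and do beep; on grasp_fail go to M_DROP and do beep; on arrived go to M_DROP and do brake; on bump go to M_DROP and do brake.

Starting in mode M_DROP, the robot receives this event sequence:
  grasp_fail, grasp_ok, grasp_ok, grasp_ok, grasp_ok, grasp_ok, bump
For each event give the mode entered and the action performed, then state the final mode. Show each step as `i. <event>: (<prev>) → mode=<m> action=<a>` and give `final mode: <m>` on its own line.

1. grasp_fail: (M_DROP) → mode=M_HALT action=brake
2. grasp_ok: (M_HALT) → mode=M_WAIT action=beep
3. grasp_ok: (M_WAIT) → mode=M_DROP action=brake
4. grasp_ok: (M_DROP) → mode=M_DROP action=close_gripper
5. grasp_ok: (M_DROP) → mode=M_DROP action=close_gripper
6. grasp_ok: (M_DROP) → mode=M_DROP action=close_gripper
7. bump: (M_DROP) → mode=M_HALT action=beep

final mode: M_HALT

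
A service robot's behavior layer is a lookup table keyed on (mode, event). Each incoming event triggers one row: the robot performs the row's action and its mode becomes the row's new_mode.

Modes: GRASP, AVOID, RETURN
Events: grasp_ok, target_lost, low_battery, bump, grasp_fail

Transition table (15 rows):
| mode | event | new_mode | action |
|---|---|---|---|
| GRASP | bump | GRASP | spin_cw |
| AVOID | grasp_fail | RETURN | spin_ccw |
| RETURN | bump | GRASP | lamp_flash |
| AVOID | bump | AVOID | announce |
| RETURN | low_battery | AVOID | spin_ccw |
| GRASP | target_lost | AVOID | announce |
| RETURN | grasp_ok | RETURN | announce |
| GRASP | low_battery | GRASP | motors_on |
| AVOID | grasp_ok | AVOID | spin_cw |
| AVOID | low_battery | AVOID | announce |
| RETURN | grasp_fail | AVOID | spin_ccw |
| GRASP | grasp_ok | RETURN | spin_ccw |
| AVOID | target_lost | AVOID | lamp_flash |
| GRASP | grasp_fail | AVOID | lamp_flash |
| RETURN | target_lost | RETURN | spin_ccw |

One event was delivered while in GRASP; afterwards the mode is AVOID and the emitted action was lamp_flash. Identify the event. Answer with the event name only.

try grasp_ok: (GRASP, grasp_ok) → (RETURN, spin_ccw)
try target_lost: (GRASP, target_lost) → (AVOID, announce)
try low_battery: (GRASP, low_battery) → (GRASP, motors_on)
try bump: (GRASP, bump) → (GRASP, spin_cw)
try grasp_fail: (GRASP, grasp_fail) → (AVOID, lamp_flash)  ← matches

grasp_fail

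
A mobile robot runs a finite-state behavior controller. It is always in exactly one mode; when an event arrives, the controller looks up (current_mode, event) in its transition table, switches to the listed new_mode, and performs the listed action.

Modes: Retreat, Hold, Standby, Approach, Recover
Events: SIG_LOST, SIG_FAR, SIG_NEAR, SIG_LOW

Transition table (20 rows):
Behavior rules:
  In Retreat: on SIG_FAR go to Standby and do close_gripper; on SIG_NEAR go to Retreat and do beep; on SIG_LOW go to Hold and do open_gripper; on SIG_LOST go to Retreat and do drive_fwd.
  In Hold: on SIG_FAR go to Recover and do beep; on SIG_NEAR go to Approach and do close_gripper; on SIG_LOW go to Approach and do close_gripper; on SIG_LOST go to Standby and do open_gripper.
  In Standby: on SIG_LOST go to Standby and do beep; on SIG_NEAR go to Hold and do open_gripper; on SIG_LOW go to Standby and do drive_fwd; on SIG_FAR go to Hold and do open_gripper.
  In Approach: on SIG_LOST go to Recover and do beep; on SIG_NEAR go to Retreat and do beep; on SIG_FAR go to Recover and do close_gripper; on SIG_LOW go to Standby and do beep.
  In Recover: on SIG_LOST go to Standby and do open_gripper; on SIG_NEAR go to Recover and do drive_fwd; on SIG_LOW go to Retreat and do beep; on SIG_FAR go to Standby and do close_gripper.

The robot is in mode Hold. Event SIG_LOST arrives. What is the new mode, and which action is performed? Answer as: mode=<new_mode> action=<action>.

mode=Standby action=open_gripper

current mode = Hold; filter table to that mode:
  (Hold, SIG_FAR) → (Recover, beep)
  (Hold, SIG_NEAR) → (Approach, close_gripper)
  (Hold, SIG_LOW) → (Approach, close_gripper)
  (Hold, SIG_LOST) → (Standby, open_gripper)  ← event matches
event = SIG_LOST selects (Standby, open_gripper)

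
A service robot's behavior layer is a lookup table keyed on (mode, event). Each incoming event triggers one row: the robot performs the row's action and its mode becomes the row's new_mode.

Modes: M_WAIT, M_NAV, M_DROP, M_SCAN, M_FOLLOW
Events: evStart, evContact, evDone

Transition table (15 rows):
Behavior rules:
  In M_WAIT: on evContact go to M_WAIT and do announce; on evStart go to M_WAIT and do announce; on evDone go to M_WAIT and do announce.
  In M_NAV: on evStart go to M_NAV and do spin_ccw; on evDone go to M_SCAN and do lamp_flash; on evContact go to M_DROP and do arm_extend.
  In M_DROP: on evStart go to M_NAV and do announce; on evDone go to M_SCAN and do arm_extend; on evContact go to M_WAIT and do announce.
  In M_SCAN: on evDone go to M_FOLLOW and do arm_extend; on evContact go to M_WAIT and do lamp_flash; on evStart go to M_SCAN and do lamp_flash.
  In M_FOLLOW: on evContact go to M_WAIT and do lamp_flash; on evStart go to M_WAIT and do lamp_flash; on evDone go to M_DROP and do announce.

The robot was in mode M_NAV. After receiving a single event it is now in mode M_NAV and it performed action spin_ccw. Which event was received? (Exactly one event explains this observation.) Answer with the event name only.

try evStart: (M_NAV, evStart) → (M_NAV, spin_ccw)  ← matches
try evContact: (M_NAV, evContact) → (M_DROP, arm_extend)
try evDone: (M_NAV, evDone) → (M_SCAN, lamp_flash)

evStart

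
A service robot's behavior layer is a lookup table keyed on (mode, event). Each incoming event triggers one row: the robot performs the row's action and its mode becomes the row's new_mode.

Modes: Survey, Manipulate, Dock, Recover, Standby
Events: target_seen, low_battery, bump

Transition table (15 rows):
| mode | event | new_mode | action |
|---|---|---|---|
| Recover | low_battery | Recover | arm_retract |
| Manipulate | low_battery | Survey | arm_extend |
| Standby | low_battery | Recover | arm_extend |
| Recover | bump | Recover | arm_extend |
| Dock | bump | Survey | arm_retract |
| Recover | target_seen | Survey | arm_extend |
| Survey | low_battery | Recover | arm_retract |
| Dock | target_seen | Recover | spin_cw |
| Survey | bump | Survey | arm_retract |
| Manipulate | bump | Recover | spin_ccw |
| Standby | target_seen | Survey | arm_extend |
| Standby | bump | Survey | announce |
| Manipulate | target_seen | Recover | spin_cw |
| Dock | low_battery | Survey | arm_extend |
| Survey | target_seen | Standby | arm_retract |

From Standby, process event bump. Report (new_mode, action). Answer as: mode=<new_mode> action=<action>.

current mode = Standby; filter table to that mode:
  (Standby, low_battery) → (Recover, arm_extend)
  (Standby, target_seen) → (Survey, arm_extend)
  (Standby, bump) → (Survey, announce)  ← event matches
event = bump selects (Survey, announce)

mode=Survey action=announce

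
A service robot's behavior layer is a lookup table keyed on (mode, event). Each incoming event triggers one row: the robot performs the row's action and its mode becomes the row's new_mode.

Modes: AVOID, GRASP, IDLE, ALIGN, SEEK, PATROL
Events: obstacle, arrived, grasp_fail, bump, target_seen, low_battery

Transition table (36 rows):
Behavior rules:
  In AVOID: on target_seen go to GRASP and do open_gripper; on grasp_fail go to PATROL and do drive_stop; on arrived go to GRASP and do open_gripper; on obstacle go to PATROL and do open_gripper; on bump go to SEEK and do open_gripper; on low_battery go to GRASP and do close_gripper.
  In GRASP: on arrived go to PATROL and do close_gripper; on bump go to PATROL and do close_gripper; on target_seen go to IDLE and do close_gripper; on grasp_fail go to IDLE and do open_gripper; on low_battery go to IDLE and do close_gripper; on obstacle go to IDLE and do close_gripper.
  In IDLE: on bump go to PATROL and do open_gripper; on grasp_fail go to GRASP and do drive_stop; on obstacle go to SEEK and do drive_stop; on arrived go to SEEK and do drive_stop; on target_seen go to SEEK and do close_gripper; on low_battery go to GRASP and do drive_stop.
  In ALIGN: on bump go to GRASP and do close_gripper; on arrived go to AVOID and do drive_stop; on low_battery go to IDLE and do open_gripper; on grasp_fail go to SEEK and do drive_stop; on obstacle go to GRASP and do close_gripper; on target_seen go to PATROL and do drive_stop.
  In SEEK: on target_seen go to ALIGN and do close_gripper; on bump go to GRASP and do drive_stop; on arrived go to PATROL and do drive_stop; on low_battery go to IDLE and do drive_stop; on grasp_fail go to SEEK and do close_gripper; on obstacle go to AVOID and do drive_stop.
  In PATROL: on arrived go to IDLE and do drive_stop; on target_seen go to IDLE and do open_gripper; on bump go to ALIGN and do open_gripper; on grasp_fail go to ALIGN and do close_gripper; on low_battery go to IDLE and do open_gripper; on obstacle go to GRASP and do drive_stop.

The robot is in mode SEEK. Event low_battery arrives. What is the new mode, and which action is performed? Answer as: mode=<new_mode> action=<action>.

current mode = SEEK; filter table to that mode:
  (SEEK, target_seen) → (ALIGN, close_gripper)
  (SEEK, bump) → (GRASP, drive_stop)
  (SEEK, arrived) → (PATROL, drive_stop)
  (SEEK, low_battery) → (IDLE, drive_stop)  ← event matches
  (SEEK, grasp_fail) → (SEEK, close_gripper)
  (SEEK, obstacle) → (AVOID, drive_stop)
event = low_battery selects (IDLE, drive_stop)

mode=IDLE action=drive_stop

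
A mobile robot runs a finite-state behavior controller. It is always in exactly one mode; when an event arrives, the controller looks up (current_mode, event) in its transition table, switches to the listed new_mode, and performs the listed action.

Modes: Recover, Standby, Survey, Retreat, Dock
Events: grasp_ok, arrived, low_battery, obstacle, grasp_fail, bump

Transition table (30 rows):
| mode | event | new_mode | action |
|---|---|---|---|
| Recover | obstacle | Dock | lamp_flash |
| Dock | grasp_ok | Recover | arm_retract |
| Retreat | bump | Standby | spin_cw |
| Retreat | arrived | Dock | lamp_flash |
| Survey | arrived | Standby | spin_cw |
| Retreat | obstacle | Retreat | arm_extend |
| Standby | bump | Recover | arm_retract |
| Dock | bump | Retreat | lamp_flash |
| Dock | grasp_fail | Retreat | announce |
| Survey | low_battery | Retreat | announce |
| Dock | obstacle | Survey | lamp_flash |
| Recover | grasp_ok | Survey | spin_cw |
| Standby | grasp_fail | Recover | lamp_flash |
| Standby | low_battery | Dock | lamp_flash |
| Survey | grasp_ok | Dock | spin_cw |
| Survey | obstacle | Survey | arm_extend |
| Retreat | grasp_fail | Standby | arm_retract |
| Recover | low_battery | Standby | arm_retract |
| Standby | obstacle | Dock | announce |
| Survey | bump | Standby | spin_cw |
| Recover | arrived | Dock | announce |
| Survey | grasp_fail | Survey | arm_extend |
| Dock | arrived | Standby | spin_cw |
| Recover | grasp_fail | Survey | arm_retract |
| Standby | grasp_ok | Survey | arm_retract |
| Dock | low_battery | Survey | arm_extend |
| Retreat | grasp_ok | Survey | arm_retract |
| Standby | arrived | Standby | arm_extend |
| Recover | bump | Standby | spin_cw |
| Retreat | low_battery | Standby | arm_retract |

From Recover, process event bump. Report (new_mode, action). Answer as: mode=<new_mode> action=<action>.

current mode = Recover; filter table to that mode:
  (Recover, obstacle) → (Dock, lamp_flash)
  (Recover, grasp_ok) → (Survey, spin_cw)
  (Recover, low_battery) → (Standby, arm_retract)
  (Recover, arrived) → (Dock, announce)
  (Recover, grasp_fail) → (Survey, arm_retract)
  (Recover, bump) → (Standby, spin_cw)  ← event matches
event = bump selects (Standby, spin_cw)

mode=Standby action=spin_cw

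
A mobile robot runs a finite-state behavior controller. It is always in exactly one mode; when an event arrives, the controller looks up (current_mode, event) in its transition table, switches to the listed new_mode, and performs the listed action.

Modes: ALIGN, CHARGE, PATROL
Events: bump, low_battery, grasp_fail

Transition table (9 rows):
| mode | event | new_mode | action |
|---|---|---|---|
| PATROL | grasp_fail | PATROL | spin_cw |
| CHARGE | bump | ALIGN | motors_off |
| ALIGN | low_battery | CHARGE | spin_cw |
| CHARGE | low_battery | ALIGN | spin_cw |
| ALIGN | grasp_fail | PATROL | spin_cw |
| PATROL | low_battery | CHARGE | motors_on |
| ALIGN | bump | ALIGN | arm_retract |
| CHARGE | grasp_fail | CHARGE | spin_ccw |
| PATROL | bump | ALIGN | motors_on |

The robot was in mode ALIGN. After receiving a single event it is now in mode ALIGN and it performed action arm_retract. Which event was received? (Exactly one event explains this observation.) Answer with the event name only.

bump

try bump: (ALIGN, bump) → (ALIGN, arm_retract)  ← matches
try low_battery: (ALIGN, low_battery) → (CHARGE, spin_cw)
try grasp_fail: (ALIGN, grasp_fail) → (PATROL, spin_cw)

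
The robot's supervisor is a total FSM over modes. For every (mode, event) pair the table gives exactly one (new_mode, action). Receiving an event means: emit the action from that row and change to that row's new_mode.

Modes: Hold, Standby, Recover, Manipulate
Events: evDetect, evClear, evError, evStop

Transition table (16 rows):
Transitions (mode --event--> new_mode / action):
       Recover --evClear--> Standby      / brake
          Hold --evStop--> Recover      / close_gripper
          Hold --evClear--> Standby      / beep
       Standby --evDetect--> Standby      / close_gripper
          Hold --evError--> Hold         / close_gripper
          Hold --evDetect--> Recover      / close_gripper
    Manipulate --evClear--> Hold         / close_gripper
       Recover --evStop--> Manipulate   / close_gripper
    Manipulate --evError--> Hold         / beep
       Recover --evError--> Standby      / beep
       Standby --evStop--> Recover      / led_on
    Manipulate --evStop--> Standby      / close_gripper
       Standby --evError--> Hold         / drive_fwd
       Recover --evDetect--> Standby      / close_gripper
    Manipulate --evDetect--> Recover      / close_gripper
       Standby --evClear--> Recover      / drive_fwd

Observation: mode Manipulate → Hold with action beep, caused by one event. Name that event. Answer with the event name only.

evError

try evDetect: (Manipulate, evDetect) → (Recover, close_gripper)
try evClear: (Manipulate, evClear) → (Hold, close_gripper)
try evError: (Manipulate, evError) → (Hold, beep)  ← matches
try evStop: (Manipulate, evStop) → (Standby, close_gripper)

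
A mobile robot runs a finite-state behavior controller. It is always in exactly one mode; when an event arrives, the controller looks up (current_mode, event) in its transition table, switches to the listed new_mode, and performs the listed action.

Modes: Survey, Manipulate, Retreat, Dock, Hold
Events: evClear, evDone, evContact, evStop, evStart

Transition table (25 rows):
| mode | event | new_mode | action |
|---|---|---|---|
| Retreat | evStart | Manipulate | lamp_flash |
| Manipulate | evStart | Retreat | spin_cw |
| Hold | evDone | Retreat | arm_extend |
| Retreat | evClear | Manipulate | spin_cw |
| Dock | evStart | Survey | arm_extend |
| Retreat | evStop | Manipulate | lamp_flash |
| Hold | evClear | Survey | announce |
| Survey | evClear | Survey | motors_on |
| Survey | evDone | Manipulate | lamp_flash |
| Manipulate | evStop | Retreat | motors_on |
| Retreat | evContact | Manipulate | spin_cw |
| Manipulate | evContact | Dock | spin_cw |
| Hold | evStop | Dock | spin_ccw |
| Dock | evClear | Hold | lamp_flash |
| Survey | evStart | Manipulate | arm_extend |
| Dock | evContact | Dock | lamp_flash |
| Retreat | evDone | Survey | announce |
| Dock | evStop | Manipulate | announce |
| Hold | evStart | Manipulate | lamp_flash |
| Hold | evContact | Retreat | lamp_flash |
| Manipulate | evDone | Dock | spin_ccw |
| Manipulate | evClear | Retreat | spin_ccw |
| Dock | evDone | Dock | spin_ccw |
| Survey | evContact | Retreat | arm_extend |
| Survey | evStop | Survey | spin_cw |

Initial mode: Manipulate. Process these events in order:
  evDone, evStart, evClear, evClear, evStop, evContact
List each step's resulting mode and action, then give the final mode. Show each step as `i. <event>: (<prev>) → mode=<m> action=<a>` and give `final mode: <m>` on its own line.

final mode: Retreat

1. evDone: (Manipulate) → mode=Dock action=spin_ccw
2. evStart: (Dock) → mode=Survey action=arm_extend
3. evClear: (Survey) → mode=Survey action=motors_on
4. evClear: (Survey) → mode=Survey action=motors_on
5. evStop: (Survey) → mode=Survey action=spin_cw
6. evContact: (Survey) → mode=Retreat action=arm_extend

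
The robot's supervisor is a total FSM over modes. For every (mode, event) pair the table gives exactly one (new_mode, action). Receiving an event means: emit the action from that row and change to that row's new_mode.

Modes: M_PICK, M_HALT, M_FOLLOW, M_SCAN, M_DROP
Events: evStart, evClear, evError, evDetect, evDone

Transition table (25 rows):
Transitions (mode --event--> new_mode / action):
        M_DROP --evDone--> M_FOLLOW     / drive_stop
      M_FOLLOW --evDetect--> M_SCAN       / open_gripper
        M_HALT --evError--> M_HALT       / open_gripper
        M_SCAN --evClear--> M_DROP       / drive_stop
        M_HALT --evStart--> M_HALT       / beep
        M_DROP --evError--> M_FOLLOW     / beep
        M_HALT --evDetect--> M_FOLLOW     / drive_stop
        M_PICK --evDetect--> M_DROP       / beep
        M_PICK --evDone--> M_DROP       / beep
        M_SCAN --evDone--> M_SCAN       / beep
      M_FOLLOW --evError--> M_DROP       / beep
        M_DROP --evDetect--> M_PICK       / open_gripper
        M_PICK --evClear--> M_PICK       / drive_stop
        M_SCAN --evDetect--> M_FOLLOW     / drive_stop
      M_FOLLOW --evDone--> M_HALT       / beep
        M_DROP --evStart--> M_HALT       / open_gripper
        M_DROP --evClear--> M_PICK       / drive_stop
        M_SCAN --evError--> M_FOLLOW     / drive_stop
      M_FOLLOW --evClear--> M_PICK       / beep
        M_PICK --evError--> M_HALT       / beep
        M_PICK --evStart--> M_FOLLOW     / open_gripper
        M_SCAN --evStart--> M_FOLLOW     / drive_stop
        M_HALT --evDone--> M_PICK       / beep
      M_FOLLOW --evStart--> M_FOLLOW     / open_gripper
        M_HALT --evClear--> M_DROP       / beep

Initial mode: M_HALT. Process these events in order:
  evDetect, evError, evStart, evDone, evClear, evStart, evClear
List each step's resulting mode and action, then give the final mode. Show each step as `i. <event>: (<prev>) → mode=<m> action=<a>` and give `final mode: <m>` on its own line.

final mode: M_PICK

1. evDetect: (M_HALT) → mode=M_FOLLOW action=drive_stop
2. evError: (M_FOLLOW) → mode=M_DROP action=beep
3. evStart: (M_DROP) → mode=M_HALT action=open_gripper
4. evDone: (M_HALT) → mode=M_PICK action=beep
5. evClear: (M_PICK) → mode=M_PICK action=drive_stop
6. evStart: (M_PICK) → mode=M_FOLLOW action=open_gripper
7. evClear: (M_FOLLOW) → mode=M_PICK action=beep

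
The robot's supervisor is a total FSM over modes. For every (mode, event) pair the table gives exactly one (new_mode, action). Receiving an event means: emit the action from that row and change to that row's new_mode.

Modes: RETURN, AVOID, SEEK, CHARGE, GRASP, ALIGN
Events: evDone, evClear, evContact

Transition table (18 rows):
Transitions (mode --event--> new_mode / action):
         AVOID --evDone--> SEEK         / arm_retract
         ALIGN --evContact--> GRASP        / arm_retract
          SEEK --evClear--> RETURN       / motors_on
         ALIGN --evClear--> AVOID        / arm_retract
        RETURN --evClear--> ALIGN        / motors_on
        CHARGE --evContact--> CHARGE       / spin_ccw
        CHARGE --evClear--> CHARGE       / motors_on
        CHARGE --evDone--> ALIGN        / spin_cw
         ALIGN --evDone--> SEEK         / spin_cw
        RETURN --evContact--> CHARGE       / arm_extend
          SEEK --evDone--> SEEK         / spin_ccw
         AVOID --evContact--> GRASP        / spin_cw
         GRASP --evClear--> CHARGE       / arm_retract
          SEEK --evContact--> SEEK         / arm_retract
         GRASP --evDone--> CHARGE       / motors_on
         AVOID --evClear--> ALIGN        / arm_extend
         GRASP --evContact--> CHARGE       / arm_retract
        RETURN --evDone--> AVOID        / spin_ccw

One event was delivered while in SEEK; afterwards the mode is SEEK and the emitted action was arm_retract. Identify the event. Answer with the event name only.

evContact

try evDone: (SEEK, evDone) → (SEEK, spin_ccw)
try evClear: (SEEK, evClear) → (RETURN, motors_on)
try evContact: (SEEK, evContact) → (SEEK, arm_retract)  ← matches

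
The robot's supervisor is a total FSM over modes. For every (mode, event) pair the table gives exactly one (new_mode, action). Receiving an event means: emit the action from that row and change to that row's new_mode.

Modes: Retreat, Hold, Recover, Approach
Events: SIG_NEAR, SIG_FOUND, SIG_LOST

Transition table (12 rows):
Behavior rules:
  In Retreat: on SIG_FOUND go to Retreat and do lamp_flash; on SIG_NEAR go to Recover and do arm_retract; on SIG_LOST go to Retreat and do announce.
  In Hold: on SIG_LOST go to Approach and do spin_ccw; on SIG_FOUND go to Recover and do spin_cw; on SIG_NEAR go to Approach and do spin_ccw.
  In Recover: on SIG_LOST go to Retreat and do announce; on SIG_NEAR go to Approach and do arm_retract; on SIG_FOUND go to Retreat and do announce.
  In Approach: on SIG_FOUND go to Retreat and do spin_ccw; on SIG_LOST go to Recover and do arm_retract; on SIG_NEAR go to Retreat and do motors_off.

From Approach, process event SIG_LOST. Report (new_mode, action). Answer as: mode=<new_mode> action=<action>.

mode=Recover action=arm_retract

current mode = Approach; filter table to that mode:
  (Approach, SIG_FOUND) → (Retreat, spin_ccw)
  (Approach, SIG_LOST) → (Recover, arm_retract)  ← event matches
  (Approach, SIG_NEAR) → (Retreat, motors_off)
event = SIG_LOST selects (Recover, arm_retract)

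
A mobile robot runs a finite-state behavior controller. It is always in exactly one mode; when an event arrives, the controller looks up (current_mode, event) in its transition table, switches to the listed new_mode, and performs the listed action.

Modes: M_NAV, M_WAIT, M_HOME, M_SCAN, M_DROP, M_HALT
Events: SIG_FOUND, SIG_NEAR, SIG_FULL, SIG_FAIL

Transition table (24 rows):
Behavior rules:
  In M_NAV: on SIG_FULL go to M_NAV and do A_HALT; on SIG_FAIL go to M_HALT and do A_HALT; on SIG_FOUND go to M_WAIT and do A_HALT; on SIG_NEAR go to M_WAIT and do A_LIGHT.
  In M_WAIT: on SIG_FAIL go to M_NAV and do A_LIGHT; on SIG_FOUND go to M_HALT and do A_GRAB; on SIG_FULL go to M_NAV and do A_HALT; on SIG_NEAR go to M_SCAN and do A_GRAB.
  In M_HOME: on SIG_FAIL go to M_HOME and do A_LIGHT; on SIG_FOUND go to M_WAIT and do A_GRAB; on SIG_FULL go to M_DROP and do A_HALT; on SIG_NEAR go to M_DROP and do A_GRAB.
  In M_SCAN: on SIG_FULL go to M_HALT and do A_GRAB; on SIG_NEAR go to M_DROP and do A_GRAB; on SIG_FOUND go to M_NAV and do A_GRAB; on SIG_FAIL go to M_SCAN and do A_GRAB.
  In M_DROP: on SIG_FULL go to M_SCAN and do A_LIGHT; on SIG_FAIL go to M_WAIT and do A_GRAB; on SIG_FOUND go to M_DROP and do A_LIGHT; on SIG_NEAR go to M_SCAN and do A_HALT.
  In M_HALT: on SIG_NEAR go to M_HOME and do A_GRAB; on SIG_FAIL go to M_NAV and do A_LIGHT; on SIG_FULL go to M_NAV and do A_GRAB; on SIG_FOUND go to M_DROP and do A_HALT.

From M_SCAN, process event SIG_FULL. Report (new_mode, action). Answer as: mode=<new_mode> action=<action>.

current mode = M_SCAN; filter table to that mode:
  (M_SCAN, SIG_FULL) → (M_HALT, A_GRAB)  ← event matches
  (M_SCAN, SIG_NEAR) → (M_DROP, A_GRAB)
  (M_SCAN, SIG_FOUND) → (M_NAV, A_GRAB)
  (M_SCAN, SIG_FAIL) → (M_SCAN, A_GRAB)
event = SIG_FULL selects (M_HALT, A_GRAB)

mode=M_HALT action=A_GRAB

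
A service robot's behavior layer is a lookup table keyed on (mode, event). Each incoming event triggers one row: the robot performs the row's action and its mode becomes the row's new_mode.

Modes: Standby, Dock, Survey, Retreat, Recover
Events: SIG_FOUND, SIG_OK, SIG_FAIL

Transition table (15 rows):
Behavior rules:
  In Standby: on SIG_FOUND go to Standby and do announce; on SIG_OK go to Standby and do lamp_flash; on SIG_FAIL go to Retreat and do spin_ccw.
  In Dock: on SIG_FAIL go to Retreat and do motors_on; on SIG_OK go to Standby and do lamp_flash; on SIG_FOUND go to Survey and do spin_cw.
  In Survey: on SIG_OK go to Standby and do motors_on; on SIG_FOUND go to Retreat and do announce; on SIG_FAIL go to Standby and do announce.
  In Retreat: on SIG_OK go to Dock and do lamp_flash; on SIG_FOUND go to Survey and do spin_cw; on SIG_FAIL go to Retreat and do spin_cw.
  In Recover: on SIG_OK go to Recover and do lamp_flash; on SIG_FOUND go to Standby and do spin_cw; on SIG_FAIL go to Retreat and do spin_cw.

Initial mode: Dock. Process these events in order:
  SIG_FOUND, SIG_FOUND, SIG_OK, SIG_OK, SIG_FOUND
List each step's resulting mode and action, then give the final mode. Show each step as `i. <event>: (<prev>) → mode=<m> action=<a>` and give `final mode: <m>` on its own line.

1. SIG_FOUND: (Dock) → mode=Survey action=spin_cw
2. SIG_FOUND: (Survey) → mode=Retreat action=announce
3. SIG_OK: (Retreat) → mode=Dock action=lamp_flash
4. SIG_OK: (Dock) → mode=Standby action=lamp_flash
5. SIG_FOUND: (Standby) → mode=Standby action=announce

final mode: Standby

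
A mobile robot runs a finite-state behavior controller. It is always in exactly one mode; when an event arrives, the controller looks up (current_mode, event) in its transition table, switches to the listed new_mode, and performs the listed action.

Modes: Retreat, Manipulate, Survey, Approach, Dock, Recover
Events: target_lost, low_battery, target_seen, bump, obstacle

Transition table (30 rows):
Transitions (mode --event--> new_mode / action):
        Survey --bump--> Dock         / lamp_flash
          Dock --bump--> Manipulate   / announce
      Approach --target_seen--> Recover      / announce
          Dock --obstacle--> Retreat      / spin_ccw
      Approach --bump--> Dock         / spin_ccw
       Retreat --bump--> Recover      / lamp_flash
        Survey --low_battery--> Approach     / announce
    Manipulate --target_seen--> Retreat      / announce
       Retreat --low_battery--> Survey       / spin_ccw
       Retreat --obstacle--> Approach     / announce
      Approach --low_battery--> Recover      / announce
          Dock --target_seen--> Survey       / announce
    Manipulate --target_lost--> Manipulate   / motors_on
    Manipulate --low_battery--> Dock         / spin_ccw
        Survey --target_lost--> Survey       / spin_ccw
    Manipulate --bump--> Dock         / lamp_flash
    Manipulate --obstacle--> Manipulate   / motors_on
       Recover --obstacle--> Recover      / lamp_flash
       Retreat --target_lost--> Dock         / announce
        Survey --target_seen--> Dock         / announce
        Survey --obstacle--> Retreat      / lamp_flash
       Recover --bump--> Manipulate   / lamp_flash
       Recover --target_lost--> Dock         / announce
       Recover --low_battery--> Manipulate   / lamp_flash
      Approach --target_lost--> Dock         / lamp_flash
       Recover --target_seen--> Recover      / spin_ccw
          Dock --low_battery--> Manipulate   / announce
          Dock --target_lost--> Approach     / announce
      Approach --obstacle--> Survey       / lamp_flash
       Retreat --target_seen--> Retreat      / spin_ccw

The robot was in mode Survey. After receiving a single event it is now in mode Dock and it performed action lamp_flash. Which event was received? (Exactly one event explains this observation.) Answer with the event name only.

try target_lost: (Survey, target_lost) → (Survey, spin_ccw)
try low_battery: (Survey, low_battery) → (Approach, announce)
try target_seen: (Survey, target_seen) → (Dock, announce)
try bump: (Survey, bump) → (Dock, lamp_flash)  ← matches
try obstacle: (Survey, obstacle) → (Retreat, lamp_flash)

bump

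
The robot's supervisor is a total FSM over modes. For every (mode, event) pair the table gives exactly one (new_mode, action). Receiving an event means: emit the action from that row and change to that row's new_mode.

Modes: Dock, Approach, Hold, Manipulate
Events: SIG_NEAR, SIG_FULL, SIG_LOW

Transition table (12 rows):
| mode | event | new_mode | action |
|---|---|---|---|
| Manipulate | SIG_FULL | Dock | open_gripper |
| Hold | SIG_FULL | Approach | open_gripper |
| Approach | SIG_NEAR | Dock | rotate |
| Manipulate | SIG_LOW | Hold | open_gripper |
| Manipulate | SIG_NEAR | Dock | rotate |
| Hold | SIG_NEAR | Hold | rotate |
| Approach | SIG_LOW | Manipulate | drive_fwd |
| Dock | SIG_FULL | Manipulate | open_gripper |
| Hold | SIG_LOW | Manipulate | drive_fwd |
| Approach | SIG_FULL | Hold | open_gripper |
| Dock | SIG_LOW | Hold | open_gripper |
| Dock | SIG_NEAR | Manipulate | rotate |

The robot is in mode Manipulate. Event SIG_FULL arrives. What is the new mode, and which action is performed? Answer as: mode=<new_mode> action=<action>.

mode=Dock action=open_gripper

current mode = Manipulate; filter table to that mode:
  (Manipulate, SIG_FULL) → (Dock, open_gripper)  ← event matches
  (Manipulate, SIG_LOW) → (Hold, open_gripper)
  (Manipulate, SIG_NEAR) → (Dock, rotate)
event = SIG_FULL selects (Dock, open_gripper)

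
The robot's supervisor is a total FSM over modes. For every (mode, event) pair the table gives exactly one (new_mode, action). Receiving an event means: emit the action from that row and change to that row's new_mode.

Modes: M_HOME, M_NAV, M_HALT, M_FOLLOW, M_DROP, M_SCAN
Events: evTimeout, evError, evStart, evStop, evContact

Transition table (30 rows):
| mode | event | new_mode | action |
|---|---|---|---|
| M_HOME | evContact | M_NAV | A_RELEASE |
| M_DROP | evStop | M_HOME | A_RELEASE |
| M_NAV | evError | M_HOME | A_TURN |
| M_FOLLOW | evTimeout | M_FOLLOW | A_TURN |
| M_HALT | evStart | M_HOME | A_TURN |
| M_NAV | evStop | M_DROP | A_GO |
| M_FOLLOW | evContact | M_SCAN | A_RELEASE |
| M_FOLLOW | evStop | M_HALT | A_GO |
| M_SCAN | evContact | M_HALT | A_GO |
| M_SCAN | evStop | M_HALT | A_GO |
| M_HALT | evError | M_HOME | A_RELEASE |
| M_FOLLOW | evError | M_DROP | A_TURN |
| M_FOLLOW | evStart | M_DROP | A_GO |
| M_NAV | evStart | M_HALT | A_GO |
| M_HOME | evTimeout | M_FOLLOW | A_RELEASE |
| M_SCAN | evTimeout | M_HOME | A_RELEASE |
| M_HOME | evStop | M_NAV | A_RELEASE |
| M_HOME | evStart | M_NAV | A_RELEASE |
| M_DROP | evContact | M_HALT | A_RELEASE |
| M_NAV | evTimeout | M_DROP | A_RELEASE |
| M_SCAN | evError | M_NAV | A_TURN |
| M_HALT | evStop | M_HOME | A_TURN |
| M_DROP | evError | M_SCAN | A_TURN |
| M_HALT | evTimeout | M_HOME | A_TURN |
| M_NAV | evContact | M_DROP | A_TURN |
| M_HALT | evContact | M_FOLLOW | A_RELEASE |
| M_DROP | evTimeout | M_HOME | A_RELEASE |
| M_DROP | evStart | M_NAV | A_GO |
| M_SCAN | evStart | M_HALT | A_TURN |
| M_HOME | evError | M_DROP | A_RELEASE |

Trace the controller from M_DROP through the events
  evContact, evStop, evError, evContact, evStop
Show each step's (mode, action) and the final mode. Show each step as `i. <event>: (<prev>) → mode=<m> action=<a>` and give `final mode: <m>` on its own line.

final mode: M_HOME

1. evContact: (M_DROP) → mode=M_HALT action=A_RELEASE
2. evStop: (M_HALT) → mode=M_HOME action=A_TURN
3. evError: (M_HOME) → mode=M_DROP action=A_RELEASE
4. evContact: (M_DROP) → mode=M_HALT action=A_RELEASE
5. evStop: (M_HALT) → mode=M_HOME action=A_TURN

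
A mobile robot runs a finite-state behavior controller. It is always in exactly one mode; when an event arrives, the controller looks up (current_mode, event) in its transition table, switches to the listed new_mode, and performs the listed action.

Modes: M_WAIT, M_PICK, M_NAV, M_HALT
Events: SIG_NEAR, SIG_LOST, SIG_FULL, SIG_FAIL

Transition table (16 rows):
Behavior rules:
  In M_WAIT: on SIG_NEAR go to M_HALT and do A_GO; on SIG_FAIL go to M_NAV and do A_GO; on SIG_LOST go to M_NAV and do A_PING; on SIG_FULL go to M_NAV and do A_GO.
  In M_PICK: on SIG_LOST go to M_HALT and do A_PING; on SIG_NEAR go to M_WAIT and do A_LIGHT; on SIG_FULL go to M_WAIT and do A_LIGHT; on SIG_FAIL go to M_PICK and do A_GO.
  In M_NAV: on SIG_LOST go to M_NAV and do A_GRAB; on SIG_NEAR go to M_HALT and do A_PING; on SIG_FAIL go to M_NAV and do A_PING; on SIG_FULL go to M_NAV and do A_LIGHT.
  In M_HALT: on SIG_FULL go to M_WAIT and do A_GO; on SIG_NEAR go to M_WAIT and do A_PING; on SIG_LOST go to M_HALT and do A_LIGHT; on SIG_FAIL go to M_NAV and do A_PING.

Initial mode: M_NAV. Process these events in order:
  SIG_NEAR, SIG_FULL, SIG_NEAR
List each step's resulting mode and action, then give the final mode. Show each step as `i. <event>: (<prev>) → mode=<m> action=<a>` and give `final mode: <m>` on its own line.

1. SIG_NEAR: (M_NAV) → mode=M_HALT action=A_PING
2. SIG_FULL: (M_HALT) → mode=M_WAIT action=A_GO
3. SIG_NEAR: (M_WAIT) → mode=M_HALT action=A_GO

final mode: M_HALT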